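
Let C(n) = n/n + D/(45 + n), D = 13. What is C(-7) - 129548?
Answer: -4922773/38 ≈ -1.2955e+5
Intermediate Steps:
C(n) = 1 + 13/(45 + n) (C(n) = n/n + 13/(45 + n) = 1 + 13/(45 + n))
C(-7) - 129548 = (58 - 7)/(45 - 7) - 129548 = 51/38 - 129548 = -4922773/38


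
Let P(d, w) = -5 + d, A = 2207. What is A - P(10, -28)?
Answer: 2202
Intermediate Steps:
A - P(10, -28) = 2207 - (-5 + 10) = 2207 - 1*5 = 2207 - 5 = 2202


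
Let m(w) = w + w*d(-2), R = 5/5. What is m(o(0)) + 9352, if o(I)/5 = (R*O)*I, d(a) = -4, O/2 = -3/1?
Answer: 9352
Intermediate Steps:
O = -6 (O = 2*(-3/1) = 2*(-3*1) = 2*(-3) = -6)
R = 1 (R = 5*(⅕) = 1)
o(I) = -30*I (o(I) = 5*((1*(-6))*I) = 5*(-6*I) = -30*I)
m(w) = -3*w (m(w) = w + w*(-4) = w - 4*w = -3*w)
m(o(0)) + 9352 = -(-90)*0 + 9352 = -3*0 + 9352 = 0 + 9352 = 9352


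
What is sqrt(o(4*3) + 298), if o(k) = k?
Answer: sqrt(310) ≈ 17.607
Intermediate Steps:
sqrt(o(4*3) + 298) = sqrt(4*3 + 298) = sqrt(12 + 298) = sqrt(310)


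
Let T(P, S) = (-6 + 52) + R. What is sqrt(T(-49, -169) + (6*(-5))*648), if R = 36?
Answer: I*sqrt(19358) ≈ 139.13*I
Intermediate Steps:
T(P, S) = 82 (T(P, S) = (-6 + 52) + 36 = 46 + 36 = 82)
sqrt(T(-49, -169) + (6*(-5))*648) = sqrt(82 + (6*(-5))*648) = sqrt(82 - 30*648) = sqrt(82 - 19440) = sqrt(-19358) = I*sqrt(19358)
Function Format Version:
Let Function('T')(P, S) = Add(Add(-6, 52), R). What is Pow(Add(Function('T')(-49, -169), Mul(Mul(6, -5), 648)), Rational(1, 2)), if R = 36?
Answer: Mul(I, Pow(19358, Rational(1, 2))) ≈ Mul(139.13, I)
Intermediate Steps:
Function('T')(P, S) = 82 (Function('T')(P, S) = Add(Add(-6, 52), 36) = Add(46, 36) = 82)
Pow(Add(Function('T')(-49, -169), Mul(Mul(6, -5), 648)), Rational(1, 2)) = Pow(Add(82, Mul(Mul(6, -5), 648)), Rational(1, 2)) = Pow(Add(82, Mul(-30, 648)), Rational(1, 2)) = Pow(Add(82, -19440), Rational(1, 2)) = Pow(-19358, Rational(1, 2)) = Mul(I, Pow(19358, Rational(1, 2)))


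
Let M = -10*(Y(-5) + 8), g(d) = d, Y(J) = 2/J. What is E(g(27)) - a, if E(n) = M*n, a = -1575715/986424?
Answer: -2022566333/986424 ≈ -2050.4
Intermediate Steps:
a = -1575715/986424 (a = -1575715*1/986424 = -1575715/986424 ≈ -1.5974)
M = -76 (M = -10*(2/(-5) + 8) = -10*(2*(-⅕) + 8) = -10*(-⅖ + 8) = -10*38/5 = -76)
E(n) = -76*n
E(g(27)) - a = -76*27 - 1*(-1575715/986424) = -2052 + 1575715/986424 = -2022566333/986424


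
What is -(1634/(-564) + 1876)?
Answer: -528215/282 ≈ -1873.1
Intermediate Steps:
-(1634/(-564) + 1876) = -(1634*(-1/564) + 1876) = -(-817/282 + 1876) = -1*528215/282 = -528215/282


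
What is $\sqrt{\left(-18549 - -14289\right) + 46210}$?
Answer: $5 \sqrt{1678} \approx 204.82$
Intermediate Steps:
$\sqrt{\left(-18549 - -14289\right) + 46210} = \sqrt{\left(-18549 + 14289\right) + 46210} = \sqrt{-4260 + 46210} = \sqrt{41950} = 5 \sqrt{1678}$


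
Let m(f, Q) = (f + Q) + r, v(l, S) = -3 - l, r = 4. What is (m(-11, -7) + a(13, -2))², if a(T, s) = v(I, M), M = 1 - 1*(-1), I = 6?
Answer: 529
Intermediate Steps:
M = 2 (M = 1 + 1 = 2)
a(T, s) = -9 (a(T, s) = -3 - 1*6 = -3 - 6 = -9)
m(f, Q) = 4 + Q + f (m(f, Q) = (f + Q) + 4 = (Q + f) + 4 = 4 + Q + f)
(m(-11, -7) + a(13, -2))² = ((4 - 7 - 11) - 9)² = (-14 - 9)² = (-23)² = 529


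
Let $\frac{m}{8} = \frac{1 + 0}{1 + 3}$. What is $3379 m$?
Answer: $6758$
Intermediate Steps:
$m = 2$ ($m = 8 \frac{1 + 0}{1 + 3} = 8 \cdot 1 \cdot \frac{1}{4} = 8 \cdot \frac{1}{4} = 2$)
$3379 m = 3379 \cdot 2 = 6758$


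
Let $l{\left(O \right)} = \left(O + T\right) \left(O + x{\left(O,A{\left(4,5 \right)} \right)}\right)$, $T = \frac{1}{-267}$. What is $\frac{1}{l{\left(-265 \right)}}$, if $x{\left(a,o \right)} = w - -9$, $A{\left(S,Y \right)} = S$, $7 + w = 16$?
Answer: $\frac{267}{17476732} \approx 1.5277 \cdot 10^{-5}$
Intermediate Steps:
$w = 9$ ($w = -7 + 16 = 9$)
$x{\left(a,o \right)} = 18$ ($x{\left(a,o \right)} = 9 - -9 = 9 + 9 = 18$)
$T = - \frac{1}{267} \approx -0.0037453$
$l{\left(O \right)} = \left(18 + O\right) \left(- \frac{1}{267} + O\right)$ ($l{\left(O \right)} = \left(O - \frac{1}{267}\right) \left(O + 18\right) = \left(- \frac{1}{267} + O\right) \left(18 + O\right) = \left(18 + O\right) \left(- \frac{1}{267} + O\right)$)
$\frac{1}{l{\left(-265 \right)}} = \frac{1}{- \frac{6}{89} + \left(-265\right)^{2} + \frac{4805}{267} \left(-265\right)} = \frac{1}{- \frac{6}{89} + 70225 - \frac{1273325}{267}} = \frac{1}{\frac{17476732}{267}} = \frac{267}{17476732}$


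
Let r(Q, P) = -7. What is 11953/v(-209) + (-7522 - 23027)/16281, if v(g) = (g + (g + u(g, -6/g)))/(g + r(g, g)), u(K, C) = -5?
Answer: 1556375743/255069 ≈ 6101.8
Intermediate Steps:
v(g) = (-5 + 2*g)/(-7 + g) (v(g) = (g + (g - 5))/(g - 7) = (g + (-5 + g))/(-7 + g) = (-5 + 2*g)/(-7 + g))
11953/v(-209) + (-7522 - 23027)/16281 = 11953/(((-5 + 2*(-209))/(-7 - 209))) + (-7522 - 23027)/16281 = 11953/(((-5 - 418)/(-216))) - 30549*1/16281 = 11953/((-1/216*(-423))) - 10183/5427 = 11953/(47/24) - 10183/5427 = 11953*(24/47) - 10183/5427 = 286872/47 - 10183/5427 = 1556375743/255069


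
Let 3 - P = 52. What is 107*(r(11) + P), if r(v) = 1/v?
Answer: -57566/11 ≈ -5233.3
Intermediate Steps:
P = -49 (P = 3 - 1*52 = 3 - 52 = -49)
107*(r(11) + P) = 107*(1/11 - 49) = 107*(-538/11) = -57566/11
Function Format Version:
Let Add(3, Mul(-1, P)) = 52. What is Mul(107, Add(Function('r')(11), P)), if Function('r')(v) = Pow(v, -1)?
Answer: Rational(-57566, 11) ≈ -5233.3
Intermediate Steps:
P = -49 (P = Add(3, Mul(-1, 52)) = Add(3, -52) = -49)
Mul(107, Add(Function('r')(11), P)) = Mul(107, Add(Pow(11, -1), -49)) = Mul(107, Add(Rational(1, 11), -49)) = Mul(107, Rational(-538, 11)) = Rational(-57566, 11)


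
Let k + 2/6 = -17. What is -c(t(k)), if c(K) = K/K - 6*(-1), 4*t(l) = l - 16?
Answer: -7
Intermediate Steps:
k = -52/3 (k = -1/3 - 17 = -52/3 ≈ -17.333)
t(l) = -4 + l/4 (t(l) = (l - 16)/4 = (-16 + l)/4 = -4 + l/4)
c(K) = 7 (c(K) = 1 + 6 = 7)
-c(t(k)) = -1*7 = -7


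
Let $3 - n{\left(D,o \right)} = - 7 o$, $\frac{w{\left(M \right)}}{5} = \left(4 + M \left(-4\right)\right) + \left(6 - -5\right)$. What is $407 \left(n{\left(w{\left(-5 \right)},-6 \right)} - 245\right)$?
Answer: $-115588$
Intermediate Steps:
$w{\left(M \right)} = 75 - 20 M$ ($w{\left(M \right)} = 5 \left(\left(4 + M \left(-4\right)\right) + \left(6 - -5\right)\right) = 5 \left(\left(4 - 4 M\right) + \left(6 + 5\right)\right) = 5 \left(\left(4 - 4 M\right) + 11\right) = 5 \left(15 - 4 M\right) = 75 - 20 M$)
$n{\left(D,o \right)} = 3 + 7 o$ ($n{\left(D,o \right)} = 3 - - 7 o = 3 + 7 o$)
$407 \left(n{\left(w{\left(-5 \right)},-6 \right)} - 245\right) = 407 \left(\left(3 + 7 \left(-6\right)\right) - 245\right) = 407 \left(\left(3 - 42\right) - 245\right) = 407 \left(-39 - 245\right) = 407 \left(-284\right) = -115588$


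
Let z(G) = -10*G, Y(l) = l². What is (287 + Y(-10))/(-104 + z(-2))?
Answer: -129/28 ≈ -4.6071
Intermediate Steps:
(287 + Y(-10))/(-104 + z(-2)) = (287 + (-10)²)/(-104 - 10*(-2)) = (287 + 100)/(-104 + 20) = 387/(-84) = 387*(-1/84) = -129/28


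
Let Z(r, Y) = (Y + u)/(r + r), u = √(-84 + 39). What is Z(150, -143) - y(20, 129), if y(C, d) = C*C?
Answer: -120143/300 + I*√5/100 ≈ -400.48 + 0.022361*I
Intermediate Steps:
y(C, d) = C²
u = 3*I*√5 (u = √(-45) = 3*I*√5 ≈ 6.7082*I)
Z(r, Y) = (Y + 3*I*√5)/(2*r) (Z(r, Y) = (Y + 3*I*√5)/(r + r) = (Y + 3*I*√5)/((2*r)) = (Y + 3*I*√5)*(1/(2*r)) = (Y + 3*I*√5)/(2*r))
Z(150, -143) - y(20, 129) = (½)*(-143 + 3*I*√5)/150 - 1*20² = (½)*(1/150)*(-143 + 3*I*√5) - 1*400 = (-143/300 + I*√5/100) - 400 = -120143/300 + I*√5/100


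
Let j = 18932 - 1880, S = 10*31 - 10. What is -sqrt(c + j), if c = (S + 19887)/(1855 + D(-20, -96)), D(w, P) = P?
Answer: -11*sqrt(436328745)/1759 ≈ -130.63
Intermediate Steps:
S = 300 (S = 310 - 10 = 300)
c = 20187/1759 (c = (300 + 19887)/(1855 - 96) = 20187/1759 ≈ 11.476)
j = 17052
-sqrt(c + j) = -sqrt(20187/1759 + 17052) = -sqrt(30014655/1759) = -11*sqrt(436328745)/1759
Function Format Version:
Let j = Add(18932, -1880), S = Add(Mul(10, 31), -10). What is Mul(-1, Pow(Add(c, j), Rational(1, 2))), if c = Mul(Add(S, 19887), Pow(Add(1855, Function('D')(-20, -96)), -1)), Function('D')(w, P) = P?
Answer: Mul(Rational(-11, 1759), Pow(436328745, Rational(1, 2))) ≈ -130.63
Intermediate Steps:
S = 300 (S = Add(310, -10) = 300)
c = Rational(20187, 1759) (c = Mul(Add(300, 19887), Pow(Add(1855, -96), -1)) = Mul(20187, Pow(1759, -1)) = Mul(20187, Rational(1, 1759)) = Rational(20187, 1759) ≈ 11.476)
j = 17052
Mul(-1, Pow(Add(c, j), Rational(1, 2))) = Mul(-1, Pow(Add(Rational(20187, 1759), 17052), Rational(1, 2))) = Mul(-1, Pow(Rational(30014655, 1759), Rational(1, 2))) = Mul(-1, Mul(Rational(11, 1759), Pow(436328745, Rational(1, 2)))) = Mul(Rational(-11, 1759), Pow(436328745, Rational(1, 2)))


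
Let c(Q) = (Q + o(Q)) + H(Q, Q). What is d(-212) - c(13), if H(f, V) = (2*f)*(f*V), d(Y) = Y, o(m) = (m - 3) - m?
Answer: -4616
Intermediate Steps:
o(m) = -3 (o(m) = (-3 + m) - m = -3)
H(f, V) = 2*V*f² (H(f, V) = (2*f)*(V*f) = 2*V*f²)
c(Q) = -3 + Q + 2*Q³ (c(Q) = (Q - 3) + 2*Q*Q² = (-3 + Q) + 2*Q³ = -3 + Q + 2*Q³)
d(-212) - c(13) = -212 - (-3 + 13 + 2*13³) = -212 - (-3 + 13 + 2*2197) = -212 - (-3 + 13 + 4394) = -212 - 1*4404 = -212 - 4404 = -4616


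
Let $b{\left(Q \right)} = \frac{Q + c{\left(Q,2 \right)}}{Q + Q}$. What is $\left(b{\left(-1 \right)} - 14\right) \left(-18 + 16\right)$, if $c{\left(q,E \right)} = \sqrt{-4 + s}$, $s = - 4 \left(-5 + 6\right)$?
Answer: $27 + 2 i \sqrt{2} \approx 27.0 + 2.8284 i$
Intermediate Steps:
$s = -4$ ($s = \left(-4\right) 1 = -4$)
$c{\left(q,E \right)} = 2 i \sqrt{2}$ ($c{\left(q,E \right)} = \sqrt{-4 - 4} = \sqrt{-8} = 2 i \sqrt{2}$)
$b{\left(Q \right)} = \frac{Q + 2 i \sqrt{2}}{2 Q}$ ($b{\left(Q \right)} = \frac{Q + 2 i \sqrt{2}}{Q + Q} = \frac{Q + 2 i \sqrt{2}}{2 Q}$)
$\left(b{\left(-1 \right)} - 14\right) \left(-18 + 16\right) = \left(\frac{\frac{1}{2} \left(-1\right) + i \sqrt{2}}{-1} - 14\right) \left(-18 + 16\right) = \left(- (- \frac{1}{2} + i \sqrt{2}) - 14\right) \left(-2\right) = \left(\left(\frac{1}{2} - i \sqrt{2}\right) - 14\right) \left(-2\right) = \left(- \frac{27}{2} - i \sqrt{2}\right) \left(-2\right) = 27 + 2 i \sqrt{2}$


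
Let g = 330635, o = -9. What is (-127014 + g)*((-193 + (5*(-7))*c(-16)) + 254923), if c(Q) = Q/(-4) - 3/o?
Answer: 155512484435/3 ≈ 5.1837e+10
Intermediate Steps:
c(Q) = 1/3 - Q/4 (c(Q) = Q/(-4) - 3/(-9) = Q*(-1/4) - 3*(-1/9) = -Q/4 + 1/3 = 1/3 - Q/4)
(-127014 + g)*((-193 + (5*(-7))*c(-16)) + 254923) = (-127014 + 330635)*((-193 + (5*(-7))*(1/3 - 1/4*(-16))) + 254923) = 203621*((-193 - 35*(1/3 + 4)) + 254923) = 203621*((-193 - 35*13/3) + 254923) = 203621*((-193 - 455/3) + 254923) = 203621*(-1034/3 + 254923) = 203621*(763735/3) = 155512484435/3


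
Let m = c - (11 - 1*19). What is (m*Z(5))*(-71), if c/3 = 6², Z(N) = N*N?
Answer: -205900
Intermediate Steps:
Z(N) = N²
c = 108 (c = 3*6² = 3*36 = 108)
m = 116 (m = 108 - (11 - 1*19) = 108 - (11 - 19) = 108 - 1*(-8) = 108 + 8 = 116)
(m*Z(5))*(-71) = (116*5²)*(-71) = (116*25)*(-71) = 2900*(-71) = -205900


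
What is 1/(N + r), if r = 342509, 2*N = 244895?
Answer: 2/929913 ≈ 2.1507e-6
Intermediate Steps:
N = 244895/2 (N = (½)*244895 = 244895/2 ≈ 1.2245e+5)
1/(N + r) = 1/(244895/2 + 342509) = 1/(929913/2) = 2/929913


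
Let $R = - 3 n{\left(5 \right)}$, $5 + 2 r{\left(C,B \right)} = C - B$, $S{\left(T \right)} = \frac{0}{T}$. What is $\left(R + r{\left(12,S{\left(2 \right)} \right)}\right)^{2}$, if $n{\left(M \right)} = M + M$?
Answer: $\frac{2809}{4} \approx 702.25$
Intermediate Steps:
$n{\left(M \right)} = 2 M$
$S{\left(T \right)} = 0$
$r{\left(C,B \right)} = - \frac{5}{2} + \frac{C}{2} - \frac{B}{2}$ ($r{\left(C,B \right)} = - \frac{5}{2} + \frac{C - B}{2} = - \frac{5}{2} - \left(\frac{B}{2} - \frac{C}{2}\right) = - \frac{5}{2} + \frac{C}{2} - \frac{B}{2}$)
$R = -30$ ($R = - 3 \cdot 2 \cdot 5 = \left(-3\right) 10 = -30$)
$\left(R + r{\left(12,S{\left(2 \right)} \right)}\right)^{2} = \left(-30 - - \frac{7}{2}\right)^{2} = \left(-30 + \left(- \frac{5}{2} + 6 + 0\right)\right)^{2} = \left(-30 + \frac{7}{2}\right)^{2} = \left(- \frac{53}{2}\right)^{2} = \frac{2809}{4}$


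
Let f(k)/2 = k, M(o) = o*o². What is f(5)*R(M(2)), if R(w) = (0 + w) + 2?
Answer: 100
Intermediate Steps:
M(o) = o³
f(k) = 2*k
R(w) = 2 + w (R(w) = w + 2 = 2 + w)
f(5)*R(M(2)) = (2*5)*(2 + 2³) = 10*(2 + 8) = 10*10 = 100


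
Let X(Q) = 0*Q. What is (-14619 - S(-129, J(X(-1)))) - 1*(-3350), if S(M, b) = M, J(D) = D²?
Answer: -11140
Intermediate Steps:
X(Q) = 0
(-14619 - S(-129, J(X(-1)))) - 1*(-3350) = (-14619 - 1*(-129)) - 1*(-3350) = (-14619 + 129) + 3350 = -14490 + 3350 = -11140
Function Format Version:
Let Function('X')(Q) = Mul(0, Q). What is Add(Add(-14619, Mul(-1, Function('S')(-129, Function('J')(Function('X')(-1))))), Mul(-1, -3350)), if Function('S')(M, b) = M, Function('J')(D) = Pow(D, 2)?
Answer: -11140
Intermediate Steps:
Function('X')(Q) = 0
Add(Add(-14619, Mul(-1, Function('S')(-129, Function('J')(Function('X')(-1))))), Mul(-1, -3350)) = Add(Add(-14619, Mul(-1, -129)), Mul(-1, -3350)) = Add(Add(-14619, 129), 3350) = Add(-14490, 3350) = -11140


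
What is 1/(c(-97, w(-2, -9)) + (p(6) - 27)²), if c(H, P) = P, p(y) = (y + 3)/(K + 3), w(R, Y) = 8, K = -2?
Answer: 1/332 ≈ 0.0030120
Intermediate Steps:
p(y) = 3 + y (p(y) = (y + 3)/(-2 + 3) = (3 + y)/1 = (3 + y)*1 = 3 + y)
1/(c(-97, w(-2, -9)) + (p(6) - 27)²) = 1/(8 + ((3 + 6) - 27)²) = 1/(8 + (9 - 27)²) = 1/(8 + (-18)²) = 1/(8 + 324) = 1/332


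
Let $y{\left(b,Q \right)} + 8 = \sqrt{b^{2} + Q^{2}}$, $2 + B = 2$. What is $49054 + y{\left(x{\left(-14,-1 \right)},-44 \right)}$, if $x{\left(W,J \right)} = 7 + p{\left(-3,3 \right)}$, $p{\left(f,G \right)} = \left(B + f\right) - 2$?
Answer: $49046 + 2 \sqrt{485} \approx 49090.0$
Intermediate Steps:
$B = 0$ ($B = -2 + 2 = 0$)
$p{\left(f,G \right)} = -2 + f$ ($p{\left(f,G \right)} = \left(0 + f\right) - 2 = f - 2 = -2 + f$)
$x{\left(W,J \right)} = 2$ ($x{\left(W,J \right)} = 7 - 5 = 2$)
$y{\left(b,Q \right)} = -8 + \sqrt{Q^{2} + b^{2}}$ ($y{\left(b,Q \right)} = -8 + \sqrt{b^{2} + Q^{2}} = -8 + \sqrt{Q^{2} + b^{2}}$)
$49054 + y{\left(x{\left(-14,-1 \right)},-44 \right)} = 49054 - \left(8 - \sqrt{\left(-44\right)^{2} + 2^{2}}\right) = 49054 - \left(8 - \sqrt{1936 + 4}\right) = 49054 - \left(8 - \sqrt{1940}\right) = 49054 - \left(8 - 2 \sqrt{485}\right) = 49046 + 2 \sqrt{485}$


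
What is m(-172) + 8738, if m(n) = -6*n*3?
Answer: 11834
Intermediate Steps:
m(n) = -18*n
m(-172) + 8738 = -18*(-172) + 8738 = 3096 + 8738 = 11834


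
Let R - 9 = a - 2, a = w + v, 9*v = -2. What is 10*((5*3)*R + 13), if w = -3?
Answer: 2090/3 ≈ 696.67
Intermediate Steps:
v = -2/9 (v = (⅑)*(-2) = -2/9 ≈ -0.22222)
a = -29/9 (a = -3 - 2/9 = -29/9 ≈ -3.2222)
R = 34/9 (R = 9 + (-29/9 - 2) = 9 - 47/9 = 34/9 ≈ 3.7778)
10*((5*3)*R + 13) = 10*((5*3)*(34/9) + 13) = 10*(15*(34/9) + 13) = 10*(170/3 + 13) = 10*(209/3) = 2090/3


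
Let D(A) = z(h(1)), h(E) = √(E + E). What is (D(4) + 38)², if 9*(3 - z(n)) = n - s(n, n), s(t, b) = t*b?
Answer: (371 - √2)²/81 ≈ 1686.3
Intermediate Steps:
s(t, b) = b*t
h(E) = √2*√E (h(E) = √(2*E) = √2*√E)
z(n) = 3 - n/9 + n²/9 (z(n) = 3 - (n - n*n)/9 = 3 - (n - n²)/9 = 3 + (-n/9 + n²/9) = 3 - n/9 + n²/9)
D(A) = 29/9 - √2/9 (D(A) = 3 - √2*√1/9 + (√2*√1)²/9 = 3 - √2/9 + (√2*1)²/9 = 3 - √2/9 + (√2)²/9 = 3 - √2/9 + (⅑)*2 = 3 - √2/9 + 2/9 = 29/9 - √2/9)
(D(4) + 38)² = ((29/9 - √2/9) + 38)² = (371/9 - √2/9)²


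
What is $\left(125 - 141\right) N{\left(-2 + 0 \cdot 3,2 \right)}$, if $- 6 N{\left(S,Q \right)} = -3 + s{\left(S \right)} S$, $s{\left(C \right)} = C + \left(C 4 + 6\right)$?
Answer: $\frac{40}{3} \approx 13.333$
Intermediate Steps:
$s{\left(C \right)} = 6 + 5 C$ ($s{\left(C \right)} = C + \left(4 C + 6\right) = C + \left(6 + 4 C\right) = 6 + 5 C$)
$N{\left(S,Q \right)} = \frac{1}{2} - \frac{S \left(6 + 5 S\right)}{6}$ ($N{\left(S,Q \right)} = - \frac{-3 + \left(6 + 5 S\right) S}{6} = - \frac{-3 + S \left(6 + 5 S\right)}{6} = \frac{1}{2} - \frac{S \left(6 + 5 S\right)}{6}$)
$\left(125 - 141\right) N{\left(-2 + 0 \cdot 3,2 \right)} = \left(125 - 141\right) \left(\frac{1}{2} - \frac{\left(-2 + 0 \cdot 3\right) \left(6 + 5 \left(-2 + 0 \cdot 3\right)\right)}{6}\right) = - 16 \left(\frac{1}{2} - \frac{\left(-2 + 0\right) \left(6 + 5 \left(-2 + 0\right)\right)}{6}\right) = - 16 \left(\frac{1}{2} - - \frac{6 + 5 \left(-2\right)}{3}\right) = - 16 \left(\frac{1}{2} - - \frac{6 - 10}{3}\right) = - 16 \left(\frac{1}{2} - \left(- \frac{1}{3}\right) \left(-4\right)\right) = - 16 \left(\frac{1}{2} - \frac{4}{3}\right) = \left(-16\right) \left(- \frac{5}{6}\right) = \frac{40}{3}$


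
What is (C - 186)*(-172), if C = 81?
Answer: 18060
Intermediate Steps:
(C - 186)*(-172) = (81 - 186)*(-172) = -105*(-172) = 18060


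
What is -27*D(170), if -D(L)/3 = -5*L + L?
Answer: -55080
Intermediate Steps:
D(L) = 12*L (D(L) = -3*(-5*L + L) = -(-12)*L = 12*L)
-27*D(170) = -324*170 = -27*2040 = -55080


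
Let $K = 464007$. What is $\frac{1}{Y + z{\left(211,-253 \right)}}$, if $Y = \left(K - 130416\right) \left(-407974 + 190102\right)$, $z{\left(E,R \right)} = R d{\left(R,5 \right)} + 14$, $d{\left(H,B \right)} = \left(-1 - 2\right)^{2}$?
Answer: $- \frac{1}{72680140615} \approx -1.3759 \cdot 10^{-11}$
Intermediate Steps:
$d{\left(H,B \right)} = 9$ ($d{\left(H,B \right)} = \left(-3\right)^{2} = 9$)
$z{\left(E,R \right)} = 14 + 9 R$ ($z{\left(E,R \right)} = R 9 + 14 = 9 R + 14 = 14 + 9 R$)
$Y = -72680138352$ ($Y = \left(464007 - 130416\right) \left(-407974 + 190102\right) = 333591 \left(-217872\right) = -72680138352$)
$\frac{1}{Y + z{\left(211,-253 \right)}} = \frac{1}{-72680138352 + \left(14 + 9 \left(-253\right)\right)} = \frac{1}{-72680138352 + \left(14 - 2277\right)} = \frac{1}{-72680138352 - 2263} = \frac{1}{-72680140615} = - \frac{1}{72680140615}$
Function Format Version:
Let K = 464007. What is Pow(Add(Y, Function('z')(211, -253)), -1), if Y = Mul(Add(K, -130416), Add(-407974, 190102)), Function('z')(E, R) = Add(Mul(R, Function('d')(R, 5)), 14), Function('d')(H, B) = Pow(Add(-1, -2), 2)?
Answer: Rational(-1, 72680140615) ≈ -1.3759e-11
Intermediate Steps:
Function('d')(H, B) = 9 (Function('d')(H, B) = Pow(-3, 2) = 9)
Function('z')(E, R) = Add(14, Mul(9, R)) (Function('z')(E, R) = Add(Mul(R, 9), 14) = Add(Mul(9, R), 14) = Add(14, Mul(9, R)))
Y = -72680138352 (Y = Mul(Add(464007, -130416), Add(-407974, 190102)) = Mul(333591, -217872) = -72680138352)
Pow(Add(Y, Function('z')(211, -253)), -1) = Pow(Add(-72680138352, Add(14, Mul(9, -253))), -1) = Pow(Add(-72680138352, Add(14, -2277)), -1) = Pow(Add(-72680138352, -2263), -1) = Pow(-72680140615, -1) = Rational(-1, 72680140615)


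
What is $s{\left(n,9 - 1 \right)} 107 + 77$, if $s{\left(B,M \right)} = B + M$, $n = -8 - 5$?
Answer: $-458$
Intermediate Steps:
$n = -13$ ($n = -8 - 5 = -13$)
$s{\left(n,9 - 1 \right)} 107 + 77 = \left(-13 + \left(9 - 1\right)\right) 107 + 77 = \left(-13 + 8\right) 107 + 77 = \left(-5\right) 107 + 77 = -535 + 77 = -458$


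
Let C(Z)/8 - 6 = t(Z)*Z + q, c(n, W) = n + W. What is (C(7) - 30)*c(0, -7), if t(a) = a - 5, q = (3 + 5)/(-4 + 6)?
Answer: -1134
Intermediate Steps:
q = 4 (q = 8/2 = 8*(1/2) = 4)
t(a) = -5 + a
c(n, W) = W + n
C(Z) = 80 + 8*Z*(-5 + Z) (C(Z) = 48 + 8*((-5 + Z)*Z + 4) = 48 + 8*(Z*(-5 + Z) + 4) = 48 + 8*(4 + Z*(-5 + Z)) = 48 + (32 + 8*Z*(-5 + Z)) = 80 + 8*Z*(-5 + Z))
(C(7) - 30)*c(0, -7) = ((80 + 8*7*(-5 + 7)) - 30)*(-7 + 0) = ((80 + 8*7*2) - 30)*(-7) = ((80 + 112) - 30)*(-7) = (192 - 30)*(-7) = 162*(-7) = -1134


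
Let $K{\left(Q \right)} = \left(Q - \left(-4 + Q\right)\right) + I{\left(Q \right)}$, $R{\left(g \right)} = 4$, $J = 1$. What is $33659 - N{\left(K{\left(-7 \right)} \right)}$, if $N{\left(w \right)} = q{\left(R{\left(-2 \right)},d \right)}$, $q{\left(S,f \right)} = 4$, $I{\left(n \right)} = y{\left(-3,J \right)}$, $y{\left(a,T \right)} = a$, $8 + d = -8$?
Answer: $33655$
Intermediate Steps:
$d = -16$ ($d = -8 - 8 = -16$)
$I{\left(n \right)} = -3$
$K{\left(Q \right)} = 1$ ($K{\left(Q \right)} = \left(Q - \left(-4 + Q\right)\right) - 3 = 4 - 3 = 1$)
$N{\left(w \right)} = 4$
$33659 - N{\left(K{\left(-7 \right)} \right)} = 33659 - 4 = 33655$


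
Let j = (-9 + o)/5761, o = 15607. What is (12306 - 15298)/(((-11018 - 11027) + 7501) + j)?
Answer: 8618456/41886193 ≈ 0.20576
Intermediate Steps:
j = 15598/5761 (j = (-9 + 15607)/5761 = 15598*(1/5761) = 15598/5761 ≈ 2.7075)
(12306 - 15298)/(((-11018 - 11027) + 7501) + j) = (12306 - 15298)/(((-11018 - 11027) + 7501) + 15598/5761) = -2992/((-22045 + 7501) + 15598/5761) = -2992/(-14544 + 15598/5761) = -2992/(-83772386/5761) = -2992*(-5761/83772386) = 8618456/41886193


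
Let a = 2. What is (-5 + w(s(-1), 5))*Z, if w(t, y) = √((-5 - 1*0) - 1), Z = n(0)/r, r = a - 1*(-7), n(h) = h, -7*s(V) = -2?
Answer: 0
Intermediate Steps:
s(V) = 2/7 (s(V) = -⅐*(-2) = 2/7)
r = 9 (r = 2 - 1*(-7) = 2 + 7 = 9)
Z = 0 (Z = 0/9 = 0*(⅑) = 0)
w(t, y) = I*√6 (w(t, y) = √((-5 + 0) - 1) = √(-5 - 1) = √(-6) = I*√6)
(-5 + w(s(-1), 5))*Z = (-5 + I*√6)*0 = 0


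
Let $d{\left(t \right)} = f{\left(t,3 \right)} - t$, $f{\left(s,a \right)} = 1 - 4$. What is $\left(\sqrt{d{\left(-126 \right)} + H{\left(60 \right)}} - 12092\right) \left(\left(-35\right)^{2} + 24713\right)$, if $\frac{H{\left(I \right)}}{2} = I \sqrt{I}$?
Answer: $-313642296 + 25938 \sqrt{123 + 240 \sqrt{15}} \approx -3.128 \cdot 10^{8}$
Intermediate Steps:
$f{\left(s,a \right)} = -3$ ($f{\left(s,a \right)} = 1 - 4 = -3$)
$H{\left(I \right)} = 2 I^{\frac{3}{2}}$ ($H{\left(I \right)} = 2 I \sqrt{I} = 2 I^{\frac{3}{2}}$)
$d{\left(t \right)} = -3 - t$
$\left(\sqrt{d{\left(-126 \right)} + H{\left(60 \right)}} - 12092\right) \left(\left(-35\right)^{2} + 24713\right) = \left(\sqrt{\left(-3 - -126\right) + 2 \cdot 60^{\frac{3}{2}}} - 12092\right) \left(\left(-35\right)^{2} + 24713\right) = \left(\sqrt{\left(-3 + 126\right) + 2 \cdot 120 \sqrt{15}} - 12092\right) \left(1225 + 24713\right) = \left(\sqrt{123 + 240 \sqrt{15}} - 12092\right) 25938 = \left(-12092 + \sqrt{123 + 240 \sqrt{15}}\right) 25938 = -313642296 + 25938 \sqrt{123 + 240 \sqrt{15}}$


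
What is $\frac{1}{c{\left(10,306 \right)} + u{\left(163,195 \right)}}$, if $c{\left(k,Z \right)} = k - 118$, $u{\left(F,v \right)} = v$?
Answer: $\frac{1}{87} \approx 0.011494$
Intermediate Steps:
$c{\left(k,Z \right)} = -118 + k$ ($c{\left(k,Z \right)} = k - 118 = -118 + k$)
$\frac{1}{c{\left(10,306 \right)} + u{\left(163,195 \right)}} = \frac{1}{\left(-118 + 10\right) + 195} = \frac{1}{-108 + 195} = \frac{1}{87}$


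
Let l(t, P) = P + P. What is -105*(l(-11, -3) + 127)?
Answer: -12705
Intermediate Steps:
l(t, P) = 2*P
-105*(l(-11, -3) + 127) = -105*(2*(-3) + 127) = -105*(-6 + 127) = -105*121 = -12705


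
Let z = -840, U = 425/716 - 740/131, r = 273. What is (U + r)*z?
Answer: -5277750030/23449 ≈ -2.2507e+5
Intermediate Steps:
U = -474165/93796 (U = 425*(1/716) - 740*1/131 = 425/716 - 740/131 = -474165/93796 ≈ -5.0553)
(U + r)*z = (-474165/93796 + 273)*(-840) = (25132143/93796)*(-840) = -5277750030/23449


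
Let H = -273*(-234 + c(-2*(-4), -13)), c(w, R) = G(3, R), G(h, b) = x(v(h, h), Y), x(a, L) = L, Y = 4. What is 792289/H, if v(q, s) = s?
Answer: 792289/62790 ≈ 12.618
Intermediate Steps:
G(h, b) = 4
c(w, R) = 4
H = 62790 (H = -273*(-234 + 4) = -273*(-230) = 62790)
792289/H = 792289/62790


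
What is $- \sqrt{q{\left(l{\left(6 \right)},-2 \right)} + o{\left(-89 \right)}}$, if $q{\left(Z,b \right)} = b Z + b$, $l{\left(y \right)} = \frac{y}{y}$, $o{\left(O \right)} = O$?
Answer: $- i \sqrt{93} \approx - 9.6436 i$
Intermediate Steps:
$l{\left(y \right)} = 1$
$q{\left(Z,b \right)} = b + Z b$ ($q{\left(Z,b \right)} = Z b + b = b + Z b$)
$- \sqrt{q{\left(l{\left(6 \right)},-2 \right)} + o{\left(-89 \right)}} = - \sqrt{- 2 \left(1 + 1\right) - 89} = - \sqrt{\left(-2\right) 2 - 89} = - \sqrt{-4 - 89} = - \sqrt{-93} = - i \sqrt{93}$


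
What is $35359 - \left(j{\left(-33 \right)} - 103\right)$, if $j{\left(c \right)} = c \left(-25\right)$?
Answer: $34637$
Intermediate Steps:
$j{\left(c \right)} = - 25 c$
$35359 - \left(j{\left(-33 \right)} - 103\right) = 35359 - \left(\left(-25\right) \left(-33\right) - 103\right) = 35359 - \left(825 - 103\right) = 35359 - 722 = 34637$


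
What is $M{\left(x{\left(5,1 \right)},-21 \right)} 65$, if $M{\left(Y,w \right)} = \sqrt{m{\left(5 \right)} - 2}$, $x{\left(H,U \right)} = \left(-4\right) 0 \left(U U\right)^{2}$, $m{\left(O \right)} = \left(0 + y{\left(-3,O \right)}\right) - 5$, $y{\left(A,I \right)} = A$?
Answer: $65 i \sqrt{10} \approx 205.55 i$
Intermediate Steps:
$m{\left(O \right)} = -8$ ($m{\left(O \right)} = \left(0 - 3\right) - 5 = -3 - 5 = -8$)
$x{\left(H,U \right)} = 0$ ($x{\left(H,U \right)} = 0 \left(U^{2}\right)^{2} = 0 U^{4} = 0$)
$M{\left(Y,w \right)} = i \sqrt{10}$ ($M{\left(Y,w \right)} = \sqrt{-8 - 2} = \sqrt{-10} = i \sqrt{10}$)
$M{\left(x{\left(5,1 \right)},-21 \right)} 65 = i \sqrt{10} \cdot 65 = 65 i \sqrt{10}$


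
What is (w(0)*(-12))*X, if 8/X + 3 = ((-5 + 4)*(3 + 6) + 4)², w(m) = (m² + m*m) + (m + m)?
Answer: 0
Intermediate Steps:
w(m) = 2*m + 2*m² (w(m) = (m² + m²) + 2*m = 2*m² + 2*m = 2*m + 2*m²)
X = 4/11 (X = 8/(-3 + ((-5 + 4)*(3 + 6) + 4)²) = 8/(-3 + (-1*9 + 4)²) = 8/(-3 + (-9 + 4)²) = 8/(-3 + (-5)²) = 8/(-3 + 25) = 8/22 = 8*(1/22) = 4/11 ≈ 0.36364)
(w(0)*(-12))*X = ((2*0*(1 + 0))*(-12))*(4/11) = ((2*0*1)*(-12))*(4/11) = (0*(-12))*(4/11) = 0*(4/11) = 0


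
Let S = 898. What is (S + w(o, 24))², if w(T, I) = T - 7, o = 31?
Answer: 850084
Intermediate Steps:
w(T, I) = -7 + T
(S + w(o, 24))² = (898 + (-7 + 31))² = (898 + 24)² = 922² = 850084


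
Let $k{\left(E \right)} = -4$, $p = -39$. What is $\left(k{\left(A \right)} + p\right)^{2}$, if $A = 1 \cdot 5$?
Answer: $1849$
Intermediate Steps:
$A = 5$
$\left(k{\left(A \right)} + p\right)^{2} = \left(-4 - 39\right)^{2} = \left(-43\right)^{2} = 1849$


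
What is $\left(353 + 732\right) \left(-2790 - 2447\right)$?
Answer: $-5682145$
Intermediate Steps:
$\left(353 + 732\right) \left(-2790 - 2447\right) = 1085 \left(-5237\right) = -5682145$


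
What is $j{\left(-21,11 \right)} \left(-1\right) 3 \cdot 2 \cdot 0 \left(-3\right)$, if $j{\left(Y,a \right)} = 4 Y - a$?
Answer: $0$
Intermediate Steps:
$j{\left(Y,a \right)} = - a + 4 Y$
$j{\left(-21,11 \right)} \left(-1\right) 3 \cdot 2 \cdot 0 \left(-3\right) = \left(\left(-1\right) 11 + 4 \left(-21\right)\right) \left(-1\right) 3 \cdot 2 \cdot 0 \left(-3\right) = \left(-11 - 84\right) \left(-3\right) 2 \cdot 0 \left(-3\right) = - 95 \left(-6\right) 0 \left(-3\right) = - 95 \cdot 0 \left(-3\right) = \left(-95\right) 0 = 0$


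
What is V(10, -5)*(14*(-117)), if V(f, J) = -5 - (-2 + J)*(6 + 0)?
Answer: -60606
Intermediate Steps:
V(f, J) = 7 - 6*J (V(f, J) = -5 - (-2 + J)*6 = -5 - (-12 + 6*J) = -5 + (12 - 6*J) = 7 - 6*J)
V(10, -5)*(14*(-117)) = (7 - 6*(-5))*(14*(-117)) = (7 + 30)*(-1638) = 37*(-1638) = -60606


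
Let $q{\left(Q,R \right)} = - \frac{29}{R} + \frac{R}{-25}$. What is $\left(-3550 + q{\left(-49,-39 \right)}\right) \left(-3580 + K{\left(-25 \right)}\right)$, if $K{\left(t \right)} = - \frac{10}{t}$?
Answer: $\frac{20636417864}{1625} \approx 1.2699 \cdot 10^{7}$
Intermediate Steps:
$q{\left(Q,R \right)} = - \frac{29}{R} - \frac{R}{25}$ ($q{\left(Q,R \right)} = - \frac{29}{R} + R \left(- \frac{1}{25}\right) = - \frac{29}{R} - \frac{R}{25}$)
$\left(-3550 + q{\left(-49,-39 \right)}\right) \left(-3580 + K{\left(-25 \right)}\right) = \left(-3550 - \left(- \frac{39}{25} + \frac{29}{-39}\right)\right) \left(-3580 - \frac{10}{-25}\right) = \left(-3550 + \left(\left(-29\right) \left(- \frac{1}{39}\right) + \frac{39}{25}\right)\right) \left(-3580 - - \frac{2}{5}\right) = \left(-3550 + \left(\frac{29}{39} + \frac{39}{25}\right)\right) \left(-3580 + \frac{2}{5}\right) = \left(-3550 + \frac{2246}{975}\right) \left(- \frac{17898}{5}\right) = \left(- \frac{3459004}{975}\right) \left(- \frac{17898}{5}\right) = \frac{20636417864}{1625}$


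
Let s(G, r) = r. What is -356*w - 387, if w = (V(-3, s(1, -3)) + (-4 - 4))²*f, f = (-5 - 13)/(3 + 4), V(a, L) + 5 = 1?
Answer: 920043/7 ≈ 1.3143e+5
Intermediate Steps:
V(a, L) = -4 (V(a, L) = -5 + 1 = -4)
f = -18/7 ≈ -2.5714
w = -2592/7 (w = (-4 + (-4 - 4))²*(-18/7) = (-4 - 8)²*(-18/7) = (-12)²*(-18/7) = 144*(-18/7) = -2592/7 ≈ -370.29)
-356*w - 387 = -356*(-2592/7) - 387 = 922752/7 - 387 = 920043/7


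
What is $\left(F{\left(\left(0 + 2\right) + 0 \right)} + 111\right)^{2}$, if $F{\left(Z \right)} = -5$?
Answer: $11236$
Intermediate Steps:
$\left(F{\left(\left(0 + 2\right) + 0 \right)} + 111\right)^{2} = \left(-5 + 111\right)^{2} = 106^{2} = 11236$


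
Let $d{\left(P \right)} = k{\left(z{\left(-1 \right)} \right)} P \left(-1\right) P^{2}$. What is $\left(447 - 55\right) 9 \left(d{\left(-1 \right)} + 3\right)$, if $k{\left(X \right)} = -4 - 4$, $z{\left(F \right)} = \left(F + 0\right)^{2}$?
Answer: $-17640$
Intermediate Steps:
$z{\left(F \right)} = F^{2}$
$k{\left(X \right)} = -8$
$d{\left(P \right)} = 8 P^{3}$ ($d{\left(P \right)} = - 8 P \left(-1\right) P^{2} = 8 P P^{2} = 8 P^{3}$)
$\left(447 - 55\right) 9 \left(d{\left(-1 \right)} + 3\right) = \left(447 - 55\right) 9 \left(8 \left(-1\right)^{3} + 3\right) = 392 \cdot 9 \left(8 \left(-1\right) + 3\right) = 392 \cdot 9 \left(-8 + 3\right) = 392 \cdot 9 \left(-5\right) = 392 \left(-45\right) = -17640$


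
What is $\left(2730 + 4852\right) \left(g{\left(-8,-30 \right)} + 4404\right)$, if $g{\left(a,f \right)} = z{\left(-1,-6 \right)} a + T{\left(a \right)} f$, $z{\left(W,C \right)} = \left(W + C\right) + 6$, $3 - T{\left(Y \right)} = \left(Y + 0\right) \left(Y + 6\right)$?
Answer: $36408764$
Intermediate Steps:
$T{\left(Y \right)} = 3 - Y \left(6 + Y\right)$ ($T{\left(Y \right)} = 3 - \left(Y + 0\right) \left(Y + 6\right) = 3 - Y \left(6 + Y\right)$)
$z{\left(W,C \right)} = 6 + C + W$ ($z{\left(W,C \right)} = \left(C + W\right) + 6 = 6 + C + W$)
$g{\left(a,f \right)} = - a + f \left(3 - a^{2} - 6 a\right)$ ($g{\left(a,f \right)} = \left(6 - 6 - 1\right) a + \left(3 - a^{2} - 6 a\right) f = - a + f \left(3 - a^{2} - 6 a\right)$)
$\left(2730 + 4852\right) \left(g{\left(-8,-30 \right)} + 4404\right) = \left(2730 + 4852\right) \left(\left(\left(-1\right) \left(-8\right) - - 30 \left(-3 + \left(-8\right)^{2} + 6 \left(-8\right)\right)\right) + 4404\right) = 7582 \left(\left(8 - - 30 \left(-3 + 64 - 48\right)\right) + 4404\right) = 7582 \left(\left(8 - \left(-30\right) 13\right) + 4404\right) = 7582 \left(\left(8 + 390\right) + 4404\right) = 7582 \left(398 + 4404\right) = 7582 \cdot 4802 = 36408764$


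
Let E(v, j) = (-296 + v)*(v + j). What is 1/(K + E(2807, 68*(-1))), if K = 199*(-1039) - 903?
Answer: 1/6669965 ≈ 1.4993e-7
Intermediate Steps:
E(v, j) = (-296 + v)*(j + v)
K = -207664 (K = -206761 - 903 = -207664)
1/(K + E(2807, 68*(-1))) = 1/(-207664 + (2807**2 - 20128*(-1) - 296*2807 + (68*(-1))*2807)) = 1/(-207664 + (7879249 - 296*(-68) - 830872 - 68*2807)) = 1/(-207664 + (7879249 + 20128 - 830872 - 190876)) = 1/(-207664 + 6877629) = 1/6669965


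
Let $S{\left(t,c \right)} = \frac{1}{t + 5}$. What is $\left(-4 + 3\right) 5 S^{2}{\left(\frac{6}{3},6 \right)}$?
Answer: $- \frac{5}{49} \approx -0.10204$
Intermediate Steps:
$S{\left(t,c \right)} = \frac{1}{5 + t}$
$\left(-4 + 3\right) 5 S^{2}{\left(\frac{6}{3},6 \right)} = \left(-4 + 3\right) 5 \left(\frac{1}{5 + \frac{6}{3}}\right)^{2} = - 5 \left(\frac{1}{5 + 6 \cdot \frac{1}{3}}\right)^{2} = - 5 \left(\frac{1}{5 + 2}\right)^{2} = - 5 \left(\frac{1}{7}\right)^{2} = - \frac{5}{49}$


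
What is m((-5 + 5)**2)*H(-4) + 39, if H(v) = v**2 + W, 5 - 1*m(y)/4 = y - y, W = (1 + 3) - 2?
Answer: 399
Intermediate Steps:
W = 2 (W = 4 - 2 = 2)
m(y) = 20 (m(y) = 20 - 4*(y - y) = 20 - 4*0 = 20 + 0 = 20)
H(v) = 2 + v**2 (H(v) = v**2 + 2 = 2 + v**2)
m((-5 + 5)**2)*H(-4) + 39 = 20*(2 + (-4)**2) + 39 = 20*(2 + 16) + 39 = 20*18 + 39 = 360 + 39 = 399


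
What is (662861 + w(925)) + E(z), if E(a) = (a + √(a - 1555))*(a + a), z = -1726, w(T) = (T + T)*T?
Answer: 8332263 - 3452*I*√3281 ≈ 8.3323e+6 - 1.9773e+5*I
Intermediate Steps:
w(T) = 2*T² (w(T) = (2*T)*T = 2*T²)
E(a) = 2*a*(a + √(-1555 + a)) (E(a) = (a + √(-1555 + a))*(2*a) = 2*a*(a + √(-1555 + a)))
(662861 + w(925)) + E(z) = (662861 + 2*925²) + 2*(-1726)*(-1726 + √(-1555 - 1726)) = (662861 + 2*855625) + 2*(-1726)*(-1726 + √(-3281)) = (662861 + 1711250) + 2*(-1726)*(-1726 + I*√3281) = 2374111 + (5958152 - 3452*I*√3281) = 8332263 - 3452*I*√3281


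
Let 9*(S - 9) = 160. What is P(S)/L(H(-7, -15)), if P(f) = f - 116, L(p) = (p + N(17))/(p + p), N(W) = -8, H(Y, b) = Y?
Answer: -11242/135 ≈ -83.274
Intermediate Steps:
S = 241/9 (S = 9 + (1/9)*160 = 9 + 160/9 = 241/9 ≈ 26.778)
L(p) = (-8 + p)/(2*p) (L(p) = (p - 8)/(p + p) = (-8 + p)/((2*p)) = (-8 + p)*(1/(2*p)) = (-8 + p)/(2*p))
P(f) = -116 + f
P(S)/L(H(-7, -15)) = (-116 + 241/9)/(((1/2)*(-8 - 7)/(-7))) = -803/(9*((1/2)*(-1/7)*(-15))) = -803/(9*15/14) = -803/9*14/15 = -11242/135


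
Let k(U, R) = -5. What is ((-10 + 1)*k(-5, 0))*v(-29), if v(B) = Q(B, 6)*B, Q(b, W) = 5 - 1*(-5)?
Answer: -13050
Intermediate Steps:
Q(b, W) = 10 (Q(b, W) = 5 + 5 = 10)
v(B) = 10*B
((-10 + 1)*k(-5, 0))*v(-29) = ((-10 + 1)*(-5))*(10*(-29)) = -9*(-5)*(-290) = 45*(-290) = -13050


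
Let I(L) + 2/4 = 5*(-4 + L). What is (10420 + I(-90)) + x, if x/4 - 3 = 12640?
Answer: 121043/2 ≈ 60522.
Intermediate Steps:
x = 50572 (x = 12 + 4*12640 = 12 + 50560 = 50572)
I(L) = -41/2 + 5*L (I(L) = -½ + 5*(-4 + L) = -½ + (-20 + 5*L) = -41/2 + 5*L)
(10420 + I(-90)) + x = (10420 + (-41/2 + 5*(-90))) + 50572 = (10420 + (-41/2 - 450)) + 50572 = (10420 - 941/2) + 50572 = 19899/2 + 50572 = 121043/2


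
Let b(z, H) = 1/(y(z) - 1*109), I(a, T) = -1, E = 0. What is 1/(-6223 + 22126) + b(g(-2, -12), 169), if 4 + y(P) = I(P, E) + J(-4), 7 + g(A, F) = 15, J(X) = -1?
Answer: -15788/1828845 ≈ -0.0086328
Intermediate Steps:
g(A, F) = 8 (g(A, F) = -7 + 15 = 8)
y(P) = -6 (y(P) = -4 + (-1 - 1) = -4 - 2 = -6)
b(z, H) = -1/115 (b(z, H) = 1/(-6 - 1*109) = 1/(-6 - 109) = 1/(-115) = -1/115)
1/(-6223 + 22126) + b(g(-2, -12), 169) = 1/(-6223 + 22126) - 1/115 = 1/15903 - 1/115 = -15788/1828845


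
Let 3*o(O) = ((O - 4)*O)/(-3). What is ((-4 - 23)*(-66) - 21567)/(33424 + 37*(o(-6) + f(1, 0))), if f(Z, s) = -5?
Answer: -59355/98977 ≈ -0.59968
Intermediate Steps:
o(O) = -O*(-4 + O)/9 (o(O) = (((O - 4)*O)/(-3))/3 = (((-4 + O)*O)*(-⅓))/3 = ((O*(-4 + O))*(-⅓))/3 = (-O*(-4 + O)/3)/3 = -O*(-4 + O)/9)
((-4 - 23)*(-66) - 21567)/(33424 + 37*(o(-6) + f(1, 0))) = ((-4 - 23)*(-66) - 21567)/(33424 + 37*((⅑)*(-6)*(4 - 1*(-6)) - 5)) = (-27*(-66) - 21567)/(33424 + 37*((⅑)*(-6)*(4 + 6) - 5)) = (1782 - 21567)/(33424 + 37*((⅑)*(-6)*10 - 5)) = -19785/(33424 + 37*(-20/3 - 5)) = -19785/(33424 + 37*(-35/3)) = -19785/(33424 - 1295/3) = -19785/98977/3 = -19785*3/98977 = -59355/98977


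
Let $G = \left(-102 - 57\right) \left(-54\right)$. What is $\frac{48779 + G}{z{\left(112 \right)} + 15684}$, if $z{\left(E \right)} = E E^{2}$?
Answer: $\frac{57365}{1420612} \approx 0.04038$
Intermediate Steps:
$G = 8586$ ($G = \left(-159\right) \left(-54\right) = 8586$)
$z{\left(E \right)} = E^{3}$
$\frac{48779 + G}{z{\left(112 \right)} + 15684} = \frac{48779 + 8586}{112^{3} + 15684} = \frac{57365}{1404928 + 15684} = \frac{57365}{1420612}$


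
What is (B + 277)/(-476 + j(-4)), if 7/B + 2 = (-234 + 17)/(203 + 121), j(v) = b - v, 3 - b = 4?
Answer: -237337/409145 ≈ -0.58008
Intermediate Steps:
b = -1 (b = 3 - 1*4 = 3 - 4 = -1)
j(v) = -1 - v
B = -2268/865 (B = 7/(-2 + (-234 + 17)/(203 + 121)) = 7/(-2 - 217/324) = 7/(-865/324) = 7*(-324/865) = -2268/865 ≈ -2.6220)
(B + 277)/(-476 + j(-4)) = (-2268/865 + 277)/(-476 + (-1 - 1*(-4))) = 237337/(865*(-476 + (-1 + 4))) = 237337/(865*(-476 + 3)) = (237337/865)/(-473) = (237337/865)*(-1/473) = -237337/409145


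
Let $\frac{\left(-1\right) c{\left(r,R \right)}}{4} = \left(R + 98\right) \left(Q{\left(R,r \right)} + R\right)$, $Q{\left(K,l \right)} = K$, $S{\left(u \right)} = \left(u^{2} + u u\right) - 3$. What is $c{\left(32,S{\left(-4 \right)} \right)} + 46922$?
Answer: $17458$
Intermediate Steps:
$S{\left(u \right)} = -3 + 2 u^{2}$ ($S{\left(u \right)} = \left(u^{2} + u^{2}\right) - 3 = 2 u^{2} - 3 = -3 + 2 u^{2}$)
$c{\left(r,R \right)} = - 8 R \left(98 + R\right)$ ($c{\left(r,R \right)} = - 4 \left(R + 98\right) \left(R + R\right) = - 4 \left(98 + R\right) 2 R = - 4 \cdot 2 R \left(98 + R\right) = - 8 R \left(98 + R\right)$)
$c{\left(32,S{\left(-4 \right)} \right)} + 46922 = 8 \left(-3 + 2 \left(-4\right)^{2}\right) \left(-98 - \left(-3 + 2 \left(-4\right)^{2}\right)\right) + 46922 = 8 \left(-3 + 2 \cdot 16\right) \left(-98 - \left(-3 + 2 \cdot 16\right)\right) + 46922 = 8 \left(-3 + 32\right) \left(-98 - \left(-3 + 32\right)\right) + 46922 = 8 \cdot 29 \left(-98 - 29\right) + 46922 = 8 \cdot 29 \left(-127\right) + 46922 = -29464 + 46922 = 17458$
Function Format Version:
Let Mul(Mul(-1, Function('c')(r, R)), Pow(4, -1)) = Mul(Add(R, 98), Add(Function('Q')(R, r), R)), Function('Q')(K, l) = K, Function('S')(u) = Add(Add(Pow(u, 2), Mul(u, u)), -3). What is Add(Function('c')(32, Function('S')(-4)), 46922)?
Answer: 17458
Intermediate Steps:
Function('S')(u) = Add(-3, Mul(2, Pow(u, 2))) (Function('S')(u) = Add(Add(Pow(u, 2), Pow(u, 2)), -3) = Add(Mul(2, Pow(u, 2)), -3) = Add(-3, Mul(2, Pow(u, 2))))
Function('c')(r, R) = Mul(-8, R, Add(98, R)) (Function('c')(r, R) = Mul(-4, Mul(Add(R, 98), Add(R, R))) = Mul(-4, Mul(Add(98, R), Mul(2, R))) = Mul(-4, Mul(2, R, Add(98, R))) = Mul(-8, R, Add(98, R)))
Add(Function('c')(32, Function('S')(-4)), 46922) = Add(Mul(8, Add(-3, Mul(2, Pow(-4, 2))), Add(-98, Mul(-1, Add(-3, Mul(2, Pow(-4, 2)))))), 46922) = Add(Mul(8, Add(-3, Mul(2, 16)), Add(-98, Mul(-1, Add(-3, Mul(2, 16))))), 46922) = Add(Mul(8, Add(-3, 32), Add(-98, Mul(-1, Add(-3, 32)))), 46922) = Add(Mul(8, 29, Add(-98, Mul(-1, 29))), 46922) = Add(Mul(8, 29, Add(-98, -29)), 46922) = Add(Mul(8, 29, -127), 46922) = Add(-29464, 46922) = 17458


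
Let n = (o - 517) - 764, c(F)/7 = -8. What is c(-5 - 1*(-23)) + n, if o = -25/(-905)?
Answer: -241992/181 ≈ -1337.0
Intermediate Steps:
o = 5/181 (o = -25*(-1/905) = 5/181 ≈ 0.027624)
c(F) = -56 (c(F) = 7*(-8) = -56)
n = -231856/181 (n = (5/181 - 517) - 764 = -93572/181 - 764 = -231856/181 ≈ -1281.0)
c(-5 - 1*(-23)) + n = -56 - 231856/181 = -241992/181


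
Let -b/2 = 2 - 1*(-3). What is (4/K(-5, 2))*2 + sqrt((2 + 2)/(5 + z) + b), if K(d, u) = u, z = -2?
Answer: 4 + I*sqrt(78)/3 ≈ 4.0 + 2.9439*I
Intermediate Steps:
b = -10 (b = -2*(2 - 1*(-3)) = -2*(2 + 3) = -2*5 = -10)
(4/K(-5, 2))*2 + sqrt((2 + 2)/(5 + z) + b) = (4/2)*2 + sqrt((2 + 2)/(5 - 2) - 10) = (4*(1/2))*2 + sqrt(4/3 - 10) = 2*2 + sqrt(4*(1/3) - 10) = 4 + sqrt(4/3 - 10) = 4 + sqrt(-26/3) = 4 + I*sqrt(78)/3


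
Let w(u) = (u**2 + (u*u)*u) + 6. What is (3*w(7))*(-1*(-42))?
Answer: 50148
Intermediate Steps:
w(u) = 6 + u**2 + u**3 (w(u) = (u**2 + u**2*u) + 6 = (u**2 + u**3) + 6 = 6 + u**2 + u**3)
(3*w(7))*(-1*(-42)) = (3*(6 + 7**2 + 7**3))*(-1*(-42)) = (3*(6 + 49 + 343))*42 = (3*398)*42 = 1194*42 = 50148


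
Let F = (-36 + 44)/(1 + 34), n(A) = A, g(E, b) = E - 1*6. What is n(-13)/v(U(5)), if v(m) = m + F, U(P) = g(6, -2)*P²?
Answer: -455/8 ≈ -56.875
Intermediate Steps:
g(E, b) = -6 + E (g(E, b) = E - 6 = -6 + E)
U(P) = 0 (U(P) = (-6 + 6)*P² = 0*P² = 0)
F = 8/35 ≈ 0.22857
v(m) = 8/35 + m (v(m) = m + 8/35 = 8/35 + m)
n(-13)/v(U(5)) = -13/(8/35 + 0) = -13/8/35 = -13*35/8 = -455/8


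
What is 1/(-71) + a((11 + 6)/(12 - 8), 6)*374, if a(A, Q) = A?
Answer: 225707/142 ≈ 1589.5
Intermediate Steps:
1/(-71) + a((11 + 6)/(12 - 8), 6)*374 = 1/(-71) + ((11 + 6)/(12 - 8))*374 = -1/71 + (17/4)*374 = -1/71 + 3179/2 = 225707/142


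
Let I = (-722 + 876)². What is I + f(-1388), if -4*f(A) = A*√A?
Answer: 23716 + 694*I*√347 ≈ 23716.0 + 12928.0*I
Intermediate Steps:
f(A) = -A^(3/2)/4 (f(A) = -A*√A/4 = -A^(3/2)/4)
I = 23716 (I = 154² = 23716)
I + f(-1388) = 23716 - (-694)*I*√347 = 23716 + 694*I*√347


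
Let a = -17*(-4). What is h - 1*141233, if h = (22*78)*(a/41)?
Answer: -5673865/41 ≈ -1.3839e+5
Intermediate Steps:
a = 68
h = 116688/41 (h = (22*78)*(68/41) = 1716*(68*(1/41)) = 1716*(68/41) = 116688/41 ≈ 2846.0)
h - 1*141233 = 116688/41 - 1*141233 = 116688/41 - 141233 = -5673865/41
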